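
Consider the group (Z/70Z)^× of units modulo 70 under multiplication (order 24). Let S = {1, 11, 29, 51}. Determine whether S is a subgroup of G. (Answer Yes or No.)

No

Closure fails: 51 · 29 = 9 ∉ S. So S is not a subgroup.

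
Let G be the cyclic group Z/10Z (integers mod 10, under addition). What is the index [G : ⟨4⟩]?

|⟨4⟩| = 5 and |G| = 10.
By Lagrange, [G : H] = |G|/|H| = 10/5 = 2.

2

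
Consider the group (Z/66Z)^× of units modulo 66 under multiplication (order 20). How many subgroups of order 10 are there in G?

|G| = 20 and 10 | 20, so subgroups of order 10 are possible by Lagrange.
The subgroups of order 10 are: {1, 7, 13, 19, 25, 31, 37, 43, 49, 61}; {1, 17, 25, 29, 31, 35, 37, 41, 49, 65}; {1, 5, 23, 25, 31, 37, 47, 49, 53, 59}.
So G has 3 subgroups of order 10.

3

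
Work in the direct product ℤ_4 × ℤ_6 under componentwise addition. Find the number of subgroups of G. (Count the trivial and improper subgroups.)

16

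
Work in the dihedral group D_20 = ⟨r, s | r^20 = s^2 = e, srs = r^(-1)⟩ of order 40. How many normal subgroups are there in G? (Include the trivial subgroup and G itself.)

9

G has 48 subgroups. Checking conjugation-invariance by order — order 1: 1/1 normal; order 2: 1/21 normal; order 4: 1/11 normal; order 5: 1/1 normal; order 8: 0/5 normal; order 10: 1/5 normal; order 20: 3/3 normal; order 40: 1/1 normal.
Total normal subgroups: 9.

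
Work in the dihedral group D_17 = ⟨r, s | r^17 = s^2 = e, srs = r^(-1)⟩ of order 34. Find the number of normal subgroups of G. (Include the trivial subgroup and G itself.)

G has 20 subgroups. Checking conjugation-invariance by order — order 1: 1/1 normal; order 2: 0/17 normal; order 17: 1/1 normal; order 34: 1/1 normal.
Total normal subgroups: 3.

3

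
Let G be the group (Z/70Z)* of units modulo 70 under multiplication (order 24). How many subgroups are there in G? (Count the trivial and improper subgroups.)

|G| = 24, so by Lagrange every subgroup order divides 24. Divisors: 1, 2, 3, 4, 6, 8, 12, 24.
Subgroups by order — order 1: 1; order 2: 3; order 3: 1; order 4: 3; order 6: 3; order 8: 1; order 12: 3; order 24: 1.
Total: 1 + 3 + 1 + 3 + 3 + 1 + 3 + 1 = 16.

16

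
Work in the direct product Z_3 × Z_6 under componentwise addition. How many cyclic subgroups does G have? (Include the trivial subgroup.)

10

A cyclic subgroup of order d is generated by each of its φ(d) elements of order d, so the cyclic subgroups of order d number (#elements of order d)/φ(d).
Cyclic subgroups by order — order 1: 1; order 2: 1; order 3: 4; order 6: 4.
Total: 10.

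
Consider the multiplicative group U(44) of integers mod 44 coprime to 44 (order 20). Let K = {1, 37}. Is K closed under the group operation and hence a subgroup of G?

37 ∈ K but its inverse 25 ∉ K, so K is not a subgroup.

No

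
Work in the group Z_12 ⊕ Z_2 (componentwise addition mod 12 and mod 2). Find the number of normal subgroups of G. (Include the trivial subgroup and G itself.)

16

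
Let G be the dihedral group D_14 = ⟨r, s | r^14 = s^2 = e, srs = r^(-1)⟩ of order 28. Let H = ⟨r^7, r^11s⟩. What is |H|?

4

|⟨r^7⟩| = 2 and |⟨r^11s⟩| = 2, so |H| is a multiple of lcm(2, 2) = 2 and divides |G| = 28.
Closing under the operation: H = {e, r^7, r^4s, r^11s}, so |H| = 4.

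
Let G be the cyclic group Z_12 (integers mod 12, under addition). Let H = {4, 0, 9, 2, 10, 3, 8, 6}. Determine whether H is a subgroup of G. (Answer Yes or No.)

No

|H| = 8 does not divide |G| = 12, so by Lagrange H is not a subgroup.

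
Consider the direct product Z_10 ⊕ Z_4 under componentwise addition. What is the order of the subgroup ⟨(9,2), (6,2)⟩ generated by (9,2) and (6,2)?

20

|⟨(9,2)⟩| = 10 and |⟨(6,2)⟩| = 10, so |H| is a multiple of lcm(10, 10) = 10 and divides |G| = 40.
Closing under the operation: H = {(0,0), (0,2), (1,0), (1,2), (2,0), (2,2), (3,0), (3,2), (4,0), (4,2), (5,0), (5,2), (6,0), (6,2), (7,0), (7,2), (8,0), (8,2), (9,0), (9,2)}, so |H| = 20.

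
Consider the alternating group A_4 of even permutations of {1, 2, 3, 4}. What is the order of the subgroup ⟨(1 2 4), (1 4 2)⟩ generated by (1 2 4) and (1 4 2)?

3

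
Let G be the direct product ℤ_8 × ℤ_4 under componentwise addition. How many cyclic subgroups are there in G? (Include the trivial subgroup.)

A cyclic subgroup of order d is generated by each of its φ(d) elements of order d, so the cyclic subgroups of order d number (#elements of order d)/φ(d).
Cyclic subgroups by order — order 1: 1; order 2: 3; order 4: 6; order 8: 4.
Total: 14.

14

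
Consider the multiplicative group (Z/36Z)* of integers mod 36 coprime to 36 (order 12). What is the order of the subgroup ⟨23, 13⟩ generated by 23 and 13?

6

|⟨23⟩| = 6 and |⟨13⟩| = 3, so |H| is a multiple of lcm(6, 3) = 6 and divides |G| = 12.
Closing under the operation: H = {1, 11, 13, 23, 25, 35}, so |H| = 6.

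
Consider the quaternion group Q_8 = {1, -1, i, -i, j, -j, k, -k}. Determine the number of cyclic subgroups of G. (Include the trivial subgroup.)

5

Each element a generates a cyclic subgroup ⟨a⟩; distinct elements may generate the same one (a cyclic group of order d has φ(d) generators).
Cyclic subgroups by order — order 1: 1; order 2: 1; order 4: 3.
Total: 5.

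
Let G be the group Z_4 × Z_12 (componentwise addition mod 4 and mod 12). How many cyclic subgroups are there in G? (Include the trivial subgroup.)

A cyclic subgroup of order d is generated by each of its φ(d) elements of order d, so the cyclic subgroups of order d number (#elements of order d)/φ(d).
Cyclic subgroups by order — order 1: 1; order 2: 3; order 3: 1; order 4: 6; order 6: 3; order 12: 6.
Total: 20.

20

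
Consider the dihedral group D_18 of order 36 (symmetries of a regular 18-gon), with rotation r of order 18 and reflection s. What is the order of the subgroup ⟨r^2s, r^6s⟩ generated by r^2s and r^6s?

|⟨r^2s⟩| = 2 and |⟨r^6s⟩| = 2, so |H| is a multiple of lcm(2, 2) = 2 and divides |G| = 36.
Closing under the operation: H = {e, r^2, r^4, r^6, r^8, r^10, r^12, r^14, r^16, s, r^2s, r^4s, r^6s, r^8s, r^10s, r^12s, r^14s, r^16s}, so |H| = 18.

18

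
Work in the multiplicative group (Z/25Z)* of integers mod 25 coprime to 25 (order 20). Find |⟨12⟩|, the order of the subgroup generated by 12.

20

Compute successive powers of 12 mod 25: 12, 19, 3, 11, 7, 9, 8, 21, …; 12^20 ≡ 1 (mod 25).
So |⟨12⟩| = 20.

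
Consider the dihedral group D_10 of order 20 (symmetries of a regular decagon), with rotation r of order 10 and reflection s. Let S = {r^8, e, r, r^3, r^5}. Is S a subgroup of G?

No

r ∈ S but its inverse r^9 ∉ S, so S is not a subgroup.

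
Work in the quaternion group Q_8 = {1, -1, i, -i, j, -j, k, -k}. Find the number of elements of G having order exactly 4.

The elements of order 4 are: i, -i, j, -j, k, -k.
That's 6.

6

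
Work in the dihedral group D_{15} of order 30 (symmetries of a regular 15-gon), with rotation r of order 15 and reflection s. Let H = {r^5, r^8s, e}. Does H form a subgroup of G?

No

r^5 ∈ H but its inverse r^10 ∉ H, so H is not a subgroup.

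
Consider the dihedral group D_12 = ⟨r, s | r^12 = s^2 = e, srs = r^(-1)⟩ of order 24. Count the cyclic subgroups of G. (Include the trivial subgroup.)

Each element a generates a cyclic subgroup ⟨a⟩; distinct elements may generate the same one (a cyclic group of order d has φ(d) generators).
Cyclic subgroups by order — order 1: 1; order 2: 13; order 3: 1; order 4: 1; order 6: 1; order 12: 1.
Total: 18.

18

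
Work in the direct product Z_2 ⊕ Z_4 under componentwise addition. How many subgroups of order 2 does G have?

|G| = 8 and 2 | 8, so subgroups of order 2 are possible by Lagrange.
The subgroups of order 2 are: {(0,0), (0,2)}; {(0,0), (1,0)}; {(0,0), (1,2)}.
So G has 3 subgroups of order 2.

3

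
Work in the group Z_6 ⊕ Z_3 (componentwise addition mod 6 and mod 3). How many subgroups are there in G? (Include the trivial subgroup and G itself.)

|G| = 18, so by Lagrange every subgroup order divides 18. Divisors: 1, 2, 3, 6, 9, 18.
Subgroups by order — order 1: 1; order 2: 1; order 3: 4; order 6: 4; order 9: 1; order 18: 1.
Total: 1 + 1 + 4 + 4 + 1 + 1 = 12.

12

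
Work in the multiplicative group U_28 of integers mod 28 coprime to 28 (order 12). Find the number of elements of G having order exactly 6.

6

The elements of order 6 are: 3, 5, 11, 17, 19, 23.
That's 6.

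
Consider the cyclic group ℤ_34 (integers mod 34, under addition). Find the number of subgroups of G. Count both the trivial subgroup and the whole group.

4

Subgroups of the cyclic group ℤ_34 correspond bijectively to divisors of 34.
Divisors of 34: 1, 2, 17, 34.
So ℤ_34 has 4 subgroups.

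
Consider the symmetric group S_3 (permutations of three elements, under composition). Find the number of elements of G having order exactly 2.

The elements of order 2 are: (2 3), (1 2), (1 3).
That's 3.

3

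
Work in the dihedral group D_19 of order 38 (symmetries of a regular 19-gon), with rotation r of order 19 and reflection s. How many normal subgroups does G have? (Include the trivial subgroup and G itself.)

3

G has 22 subgroups. Checking conjugation-invariance by order — order 1: 1/1 normal; order 2: 0/19 normal; order 19: 1/1 normal; order 38: 1/1 normal.
Total normal subgroups: 3.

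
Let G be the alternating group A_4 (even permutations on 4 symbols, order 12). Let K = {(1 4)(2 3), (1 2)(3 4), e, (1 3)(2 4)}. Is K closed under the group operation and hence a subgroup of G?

|K| = 4 divides |G| = 12, consistent with Lagrange.
K contains the identity, every element's inverse is in K, and K is closed under ∘: it is a subgroup.

Yes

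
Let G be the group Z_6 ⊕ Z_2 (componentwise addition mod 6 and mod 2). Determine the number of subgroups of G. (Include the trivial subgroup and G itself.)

10

|G| = 12, so by Lagrange every subgroup order divides 12. Divisors: 1, 2, 3, 4, 6, 12.
Subgroups by order — order 1: 1; order 2: 3; order 3: 1; order 4: 1; order 6: 3; order 12: 1.
Total: 1 + 3 + 1 + 1 + 3 + 1 = 10.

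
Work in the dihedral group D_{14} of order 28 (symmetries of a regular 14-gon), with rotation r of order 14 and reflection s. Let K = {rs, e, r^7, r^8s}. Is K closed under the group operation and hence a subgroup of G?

Yes

|K| = 4 divides |G| = 28, consistent with Lagrange.
K contains the identity, every element's inverse is in K, and K is closed under ·: it is a subgroup.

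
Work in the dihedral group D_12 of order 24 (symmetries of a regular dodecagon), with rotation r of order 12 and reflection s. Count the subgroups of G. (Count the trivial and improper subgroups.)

|G| = 24, so by Lagrange every subgroup order divides 24. Divisors: 1, 2, 3, 4, 6, 8, 12, 24.
Subgroups by order — order 1: 1; order 2: 13; order 3: 1; order 4: 7; order 6: 5; order 8: 3; order 12: 3; order 24: 1.
Total: 1 + 13 + 1 + 7 + 5 + 3 + 3 + 1 = 34.

34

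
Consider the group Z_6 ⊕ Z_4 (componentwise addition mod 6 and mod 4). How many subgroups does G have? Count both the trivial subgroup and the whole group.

16

|G| = 24, so by Lagrange every subgroup order divides 24. Divisors: 1, 2, 3, 4, 6, 8, 12, 24.
Subgroups by order — order 1: 1; order 2: 3; order 3: 1; order 4: 3; order 6: 3; order 8: 1; order 12: 3; order 24: 1.
Total: 1 + 3 + 1 + 3 + 3 + 1 + 3 + 1 = 16.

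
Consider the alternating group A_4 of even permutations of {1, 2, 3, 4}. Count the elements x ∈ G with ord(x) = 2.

The elements of order 2 are: (1 2)(3 4), (1 3)(2 4), (1 4)(2 3).
That's 3.

3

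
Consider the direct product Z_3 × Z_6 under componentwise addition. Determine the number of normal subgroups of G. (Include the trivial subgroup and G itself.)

G is abelian, so every subgroup is normal.
G has 12 subgroups in total, hence 12 normal subgroups.

12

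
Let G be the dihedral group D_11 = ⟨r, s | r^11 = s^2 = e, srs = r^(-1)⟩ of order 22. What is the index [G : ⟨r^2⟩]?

|⟨r^2⟩| = 11 and |G| = 22.
By Lagrange, [G : H] = |G|/|H| = 22/11 = 2.

2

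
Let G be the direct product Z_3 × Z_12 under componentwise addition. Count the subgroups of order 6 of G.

4

|G| = 36 and 6 | 36, so subgroups of order 6 are possible by Lagrange.
The subgroups of order 6 are: {(0,0), (0,2), (0,4), (0,6), (0,8), (0,10)}; {(0,0), (0,6), (1,0), (1,6), (2,0), (2,6)}; {(0,0), (0,6), (1,4), (1,10), (2,2), (2,8)}; {(0,0), (0,6), (1,2), (1,8), (2,4), (2,10)}.
So G has 4 subgroups of order 6.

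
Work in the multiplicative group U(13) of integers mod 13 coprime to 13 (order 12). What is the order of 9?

3

Compute successive powers of 9 mod 13: 9, 3, 1; 9^3 ≡ 1 (mod 13).
So |⟨9⟩| = 3.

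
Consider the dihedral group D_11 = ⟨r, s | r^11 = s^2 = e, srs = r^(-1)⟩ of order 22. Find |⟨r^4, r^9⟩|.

|⟨r^4⟩| = 11 and |⟨r^9⟩| = 11, so |H| is a multiple of lcm(11, 11) = 11 and divides |G| = 22.
Closing under the operation: H = {e, r, r^2, r^3, r^4, r^5, r^6, r^7, r^8, r^9, r^10}, so |H| = 11.

11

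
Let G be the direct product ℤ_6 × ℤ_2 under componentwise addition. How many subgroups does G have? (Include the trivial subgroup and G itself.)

10

|G| = 12, so by Lagrange every subgroup order divides 12. Divisors: 1, 2, 3, 4, 6, 12.
Subgroups by order — order 1: 1; order 2: 3; order 3: 1; order 4: 1; order 6: 3; order 12: 1.
Total: 1 + 3 + 1 + 1 + 3 + 1 = 10.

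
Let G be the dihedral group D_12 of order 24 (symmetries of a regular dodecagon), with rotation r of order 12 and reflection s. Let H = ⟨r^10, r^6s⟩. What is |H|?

|⟨r^10⟩| = 6 and |⟨r^6s⟩| = 2, so |H| is a multiple of lcm(6, 2) = 6 and divides |G| = 24.
Closing under the operation: H = {e, r^2, r^4, r^6, r^8, r^10, s, r^2s, r^4s, r^6s, r^8s, r^10s}, so |H| = 12.

12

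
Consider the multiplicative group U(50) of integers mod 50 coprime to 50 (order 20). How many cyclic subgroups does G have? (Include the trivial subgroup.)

6

A cyclic subgroup of order d is generated by each of its φ(d) elements of order d, so the cyclic subgroups of order d number (#elements of order d)/φ(d).
Cyclic subgroups by order — order 1: 1; order 2: 1; order 4: 1; order 5: 1; order 10: 1; order 20: 1.
Total: 6.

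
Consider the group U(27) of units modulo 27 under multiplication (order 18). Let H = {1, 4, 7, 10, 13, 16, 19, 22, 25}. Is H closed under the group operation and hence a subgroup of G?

Yes

|H| = 9 divides |G| = 18, consistent with Lagrange.
H contains the identity, every element's inverse is in H, and H is closed under ·: it is a subgroup.
In fact H = ⟨4⟩.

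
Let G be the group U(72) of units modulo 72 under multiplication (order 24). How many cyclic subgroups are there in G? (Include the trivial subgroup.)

16

Group the elements of G by the cyclic subgroup they generate; each cyclic subgroup of order d accounts for φ(d) elements.
Cyclic subgroups by order — order 1: 1; order 2: 7; order 3: 1; order 6: 7.
Total: 16.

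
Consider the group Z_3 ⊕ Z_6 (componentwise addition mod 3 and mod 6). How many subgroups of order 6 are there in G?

4

|G| = 18 and 6 | 18, so subgroups of order 6 are possible by Lagrange.
The subgroups of order 6 are: {(0,0), (0,1), (0,2), (0,3), (0,4), (0,5)}; {(0,0), (0,3), (1,0), (1,3), (2,0), (2,3)}; {(0,0), (0,3), (1,1), (1,4), (2,2), (2,5)}; {(0,0), (0,3), (1,2), (1,5), (2,1), (2,4)}.
So G has 4 subgroups of order 6.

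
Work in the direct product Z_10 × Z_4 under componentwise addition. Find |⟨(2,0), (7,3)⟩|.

|⟨(2,0)⟩| = 5 and |⟨(7,3)⟩| = 20, so |H| is a multiple of lcm(5, 20) = 20 and divides |G| = 40.
Closing under the operation: H = {(0,0), (0,2), (1,1), (1,3), (2,0), (2,2), (3,1), (3,3), (4,0), (4,2), (5,1), (5,3), (6,0), (6,2), (7,1), (7,3), (8,0), (8,2), (9,1), (9,3)}, so |H| = 20.

20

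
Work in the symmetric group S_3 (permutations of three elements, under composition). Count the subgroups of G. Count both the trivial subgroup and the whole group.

6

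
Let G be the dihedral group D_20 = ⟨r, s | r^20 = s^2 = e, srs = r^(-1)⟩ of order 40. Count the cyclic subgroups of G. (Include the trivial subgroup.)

26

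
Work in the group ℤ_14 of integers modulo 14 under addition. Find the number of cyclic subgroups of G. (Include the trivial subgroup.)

Each element a generates a cyclic subgroup ⟨a⟩; distinct elements may generate the same one (a cyclic group of order d has φ(d) generators).
Cyclic subgroups by order — order 1: 1; order 2: 1; order 7: 1; order 14: 1.
Total: 4.

4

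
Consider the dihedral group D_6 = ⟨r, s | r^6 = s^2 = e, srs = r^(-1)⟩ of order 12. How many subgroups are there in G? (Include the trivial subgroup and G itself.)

16

|G| = 12, so by Lagrange every subgroup order divides 12. Divisors: 1, 2, 3, 4, 6, 12.
Subgroups by order — order 1: 1; order 2: 7; order 3: 1; order 4: 3; order 6: 3; order 12: 1.
Total: 1 + 7 + 1 + 3 + 3 + 1 = 16.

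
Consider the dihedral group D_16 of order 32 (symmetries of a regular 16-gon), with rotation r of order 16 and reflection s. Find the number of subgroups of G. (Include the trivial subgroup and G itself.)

|G| = 32, so by Lagrange every subgroup order divides 32. Divisors: 1, 2, 4, 8, 16, 32.
Subgroups by order — order 1: 1; order 2: 17; order 4: 9; order 8: 5; order 16: 3; order 32: 1.
Total: 1 + 17 + 9 + 5 + 3 + 1 = 36.

36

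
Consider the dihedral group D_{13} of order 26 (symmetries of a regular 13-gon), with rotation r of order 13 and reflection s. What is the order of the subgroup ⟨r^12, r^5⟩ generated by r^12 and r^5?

13

|⟨r^12⟩| = 13 and |⟨r^5⟩| = 13, so |H| is a multiple of lcm(13, 13) = 13 and divides |G| = 26.
Closing under the operation: H = {e, r, r^2, r^3, r^4, r^5, r^6, r^7, r^8, r^9, r^10, r^11, r^12}, so |H| = 13.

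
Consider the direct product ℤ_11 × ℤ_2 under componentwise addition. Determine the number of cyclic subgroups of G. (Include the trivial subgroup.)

Each element a generates a cyclic subgroup ⟨a⟩; distinct elements may generate the same one (a cyclic group of order d has φ(d) generators).
Cyclic subgroups by order — order 1: 1; order 2: 1; order 11: 1; order 22: 1.
Total: 4.

4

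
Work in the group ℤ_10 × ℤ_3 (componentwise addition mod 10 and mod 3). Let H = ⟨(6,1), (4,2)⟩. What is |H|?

15

|⟨(6,1)⟩| = 15 and |⟨(4,2)⟩| = 15, so |H| is a multiple of lcm(15, 15) = 15 and divides |G| = 30.
Closing under the operation: H = {(0,0), (0,1), (0,2), (2,0), (2,1), (2,2), (4,0), (4,1), (4,2), (6,0), (6,1), (6,2), (8,0), (8,1), (8,2)}, so |H| = 15.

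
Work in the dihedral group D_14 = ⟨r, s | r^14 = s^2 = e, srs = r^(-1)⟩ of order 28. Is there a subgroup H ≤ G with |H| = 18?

18 does not divide |G| = 28, so by Lagrange no subgroup of order 18 exists.

No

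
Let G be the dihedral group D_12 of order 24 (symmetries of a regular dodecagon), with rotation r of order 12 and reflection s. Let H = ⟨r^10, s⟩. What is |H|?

12

|⟨r^10⟩| = 6 and |⟨s⟩| = 2, so |H| is a multiple of lcm(6, 2) = 6 and divides |G| = 24.
Closing under the operation: H = {e, r^2, r^4, r^6, r^8, r^10, s, r^2s, r^4s, r^6s, r^8s, r^10s}, so |H| = 12.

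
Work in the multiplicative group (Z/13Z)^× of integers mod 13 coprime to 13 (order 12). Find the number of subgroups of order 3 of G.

1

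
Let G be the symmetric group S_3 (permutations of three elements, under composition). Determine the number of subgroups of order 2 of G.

3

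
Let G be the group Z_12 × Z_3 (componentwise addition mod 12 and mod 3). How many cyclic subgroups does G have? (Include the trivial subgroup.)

Group the elements of G by the cyclic subgroup they generate; each cyclic subgroup of order d accounts for φ(d) elements.
Cyclic subgroups by order — order 1: 1; order 2: 1; order 3: 4; order 4: 1; order 6: 4; order 12: 4.
Total: 15.

15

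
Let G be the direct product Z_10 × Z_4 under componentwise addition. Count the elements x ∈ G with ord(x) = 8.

An element (a,b) has order lcm(ord(a), ord(b)); count pairs with lcm equal to 8.
Enumerating gives 0 such elements.

0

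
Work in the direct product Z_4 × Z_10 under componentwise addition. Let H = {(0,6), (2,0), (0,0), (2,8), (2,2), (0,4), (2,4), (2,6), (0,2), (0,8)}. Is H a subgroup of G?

|H| = 10 divides |G| = 40, consistent with Lagrange.
H contains the identity, every element's inverse is in H, and H is closed under +: it is a subgroup.
In fact H = ⟨(2,4)⟩.

Yes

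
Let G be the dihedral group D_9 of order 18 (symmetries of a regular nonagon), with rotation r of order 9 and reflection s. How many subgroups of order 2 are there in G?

|G| = 18 and 2 | 18, so subgroups of order 2 are possible by Lagrange.
The subgroups of order 2 are: {e, r^2s}; {e, r^3s}; {e, r^4s}; {e, r^5s}; … (9 in all).
So G has 9 subgroups of order 2.

9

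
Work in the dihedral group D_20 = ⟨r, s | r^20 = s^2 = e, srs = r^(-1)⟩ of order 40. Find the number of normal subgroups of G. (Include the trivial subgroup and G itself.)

9

G has 48 subgroups. Checking conjugation-invariance by order — order 1: 1/1 normal; order 2: 1/21 normal; order 4: 1/11 normal; order 5: 1/1 normal; order 8: 0/5 normal; order 10: 1/5 normal; order 20: 3/3 normal; order 40: 1/1 normal.
Total normal subgroups: 9.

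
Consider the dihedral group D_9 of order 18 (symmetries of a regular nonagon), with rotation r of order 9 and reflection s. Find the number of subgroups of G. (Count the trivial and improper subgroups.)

16

|G| = 18, so by Lagrange every subgroup order divides 18. Divisors: 1, 2, 3, 6, 9, 18.
Subgroups by order — order 1: 1; order 2: 9; order 3: 1; order 6: 3; order 9: 1; order 18: 1.
Total: 1 + 9 + 1 + 3 + 1 + 1 = 16.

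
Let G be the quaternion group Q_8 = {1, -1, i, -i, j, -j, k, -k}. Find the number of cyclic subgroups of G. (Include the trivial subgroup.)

A cyclic subgroup of order d is generated by each of its φ(d) elements of order d, so the cyclic subgroups of order d number (#elements of order d)/φ(d).
Cyclic subgroups by order — order 1: 1; order 2: 1; order 4: 3.
Total: 5.

5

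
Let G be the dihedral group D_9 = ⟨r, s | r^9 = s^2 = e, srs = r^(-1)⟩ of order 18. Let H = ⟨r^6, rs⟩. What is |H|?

|⟨r^6⟩| = 3 and |⟨rs⟩| = 2, so |H| is a multiple of lcm(3, 2) = 6 and divides |G| = 18.
Closing under the operation: H = {e, r^3, r^6, rs, r^4s, r^7s}, so |H| = 6.

6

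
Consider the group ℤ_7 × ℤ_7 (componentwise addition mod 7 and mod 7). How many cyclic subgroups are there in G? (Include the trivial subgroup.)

A cyclic subgroup of order d is generated by each of its φ(d) elements of order d, so the cyclic subgroups of order d number (#elements of order d)/φ(d).
Cyclic subgroups by order — order 1: 1; order 7: 8.
Total: 9.

9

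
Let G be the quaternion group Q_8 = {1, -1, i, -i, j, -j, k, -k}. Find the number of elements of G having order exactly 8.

0

No element of G has order 8 (even though 8 | 8).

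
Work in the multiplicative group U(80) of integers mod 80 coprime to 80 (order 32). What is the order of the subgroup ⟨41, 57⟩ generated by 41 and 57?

8

|⟨41⟩| = 2 and |⟨57⟩| = 4, so |H| is a multiple of lcm(2, 4) = 4 and divides |G| = 32.
Closing under the operation: H = {1, 9, 17, 33, 41, 49, 57, 73}, so |H| = 8.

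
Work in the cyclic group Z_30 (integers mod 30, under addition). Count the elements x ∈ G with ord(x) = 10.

In a cyclic group of order 30, the number of elements of order d (for d | 30) is φ(d).
φ(10) = 4.

4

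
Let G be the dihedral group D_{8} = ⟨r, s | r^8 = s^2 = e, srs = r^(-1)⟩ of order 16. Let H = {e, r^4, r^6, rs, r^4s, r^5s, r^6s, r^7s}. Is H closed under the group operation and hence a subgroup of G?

r^6 ∈ H but its inverse r^2 ∉ H, so H is not a subgroup.

No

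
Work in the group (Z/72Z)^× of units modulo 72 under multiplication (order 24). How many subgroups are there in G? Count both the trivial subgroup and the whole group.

32

|G| = 24, so by Lagrange every subgroup order divides 24. Divisors: 1, 2, 3, 4, 6, 8, 12, 24.
Subgroups by order — order 1: 1; order 2: 7; order 3: 1; order 4: 7; order 6: 7; order 8: 1; order 12: 7; order 24: 1.
Total: 1 + 7 + 1 + 7 + 7 + 1 + 7 + 1 = 32.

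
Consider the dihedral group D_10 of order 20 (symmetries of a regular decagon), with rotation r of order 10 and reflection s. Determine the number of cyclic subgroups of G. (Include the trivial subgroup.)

14

A cyclic subgroup of order d is generated by each of its φ(d) elements of order d, so the cyclic subgroups of order d number (#elements of order d)/φ(d).
Cyclic subgroups by order — order 1: 1; order 2: 11; order 5: 1; order 10: 1.
Total: 14.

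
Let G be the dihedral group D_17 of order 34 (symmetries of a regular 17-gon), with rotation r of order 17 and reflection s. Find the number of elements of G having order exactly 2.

Enumerating element orders in G gives 17 elements of order 2.

17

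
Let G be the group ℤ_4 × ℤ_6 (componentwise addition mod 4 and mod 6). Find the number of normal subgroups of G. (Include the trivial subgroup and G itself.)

16

G is abelian, so every subgroup is normal.
G has 16 subgroups in total, hence 16 normal subgroups.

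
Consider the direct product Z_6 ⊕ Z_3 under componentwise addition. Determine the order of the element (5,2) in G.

The order of (5,2) in Z_6 × Z_3 is lcm(ord(5) in Z_6, ord(2) in Z_3).
ord(5) = 6 and ord(2) = 3, so |⟨(5,2)⟩| = lcm(6, 3) = 6.

6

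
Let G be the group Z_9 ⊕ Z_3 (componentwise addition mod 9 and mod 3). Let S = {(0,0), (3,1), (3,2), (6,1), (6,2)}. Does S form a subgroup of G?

No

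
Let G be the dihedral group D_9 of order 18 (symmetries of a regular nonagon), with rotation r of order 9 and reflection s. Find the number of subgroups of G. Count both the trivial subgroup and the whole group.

16

|G| = 18, so by Lagrange every subgroup order divides 18. Divisors: 1, 2, 3, 6, 9, 18.
Subgroups by order — order 1: 1; order 2: 9; order 3: 1; order 6: 3; order 9: 1; order 18: 1.
Total: 1 + 9 + 1 + 3 + 1 + 1 = 16.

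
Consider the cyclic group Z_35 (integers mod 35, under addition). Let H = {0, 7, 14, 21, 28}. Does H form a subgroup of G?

|H| = 5 divides |G| = 35, consistent with Lagrange.
H contains the identity, every element's inverse is in H, and H is closed under +: it is a subgroup.
In fact H = ⟨21⟩.

Yes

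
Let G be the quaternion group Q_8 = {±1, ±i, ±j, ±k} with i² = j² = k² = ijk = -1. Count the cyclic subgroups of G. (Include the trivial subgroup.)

5

Each element a generates a cyclic subgroup ⟨a⟩; distinct elements may generate the same one (a cyclic group of order d has φ(d) generators).
Cyclic subgroups by order — order 1: 1; order 2: 1; order 4: 3.
Total: 5.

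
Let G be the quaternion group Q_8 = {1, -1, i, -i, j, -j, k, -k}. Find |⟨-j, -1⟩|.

4

|⟨-j⟩| = 4 and |⟨-1⟩| = 2, so |H| is a multiple of lcm(4, 2) = 4 and divides |G| = 8.
Closing under the operation: H = {1, -1, j, -j}, so |H| = 4.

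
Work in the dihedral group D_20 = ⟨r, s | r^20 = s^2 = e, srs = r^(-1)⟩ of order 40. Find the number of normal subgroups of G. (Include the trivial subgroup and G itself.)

9

G has 48 subgroups. Checking conjugation-invariance by order — order 1: 1/1 normal; order 2: 1/21 normal; order 4: 1/11 normal; order 5: 1/1 normal; order 8: 0/5 normal; order 10: 1/5 normal; order 20: 3/3 normal; order 40: 1/1 normal.
Total normal subgroups: 9.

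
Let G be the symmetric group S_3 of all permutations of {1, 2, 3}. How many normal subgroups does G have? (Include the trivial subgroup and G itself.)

3

G has 6 subgroups. Checking conjugation-invariance by order — order 1: 1/1 normal; order 2: 0/3 normal; order 3: 1/1 normal; order 6: 1/1 normal.
Total normal subgroups: 3.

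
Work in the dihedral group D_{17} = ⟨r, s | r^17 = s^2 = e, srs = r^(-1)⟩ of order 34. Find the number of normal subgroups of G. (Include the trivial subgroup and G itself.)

3

G has 20 subgroups. Checking conjugation-invariance by order — order 1: 1/1 normal; order 2: 0/17 normal; order 17: 1/1 normal; order 34: 1/1 normal.
Total normal subgroups: 3.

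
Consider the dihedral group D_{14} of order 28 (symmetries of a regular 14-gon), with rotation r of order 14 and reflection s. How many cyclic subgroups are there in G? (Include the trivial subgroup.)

Group the elements of G by the cyclic subgroup they generate; each cyclic subgroup of order d accounts for φ(d) elements.
Cyclic subgroups by order — order 1: 1; order 2: 15; order 7: 1; order 14: 1.
Total: 18.

18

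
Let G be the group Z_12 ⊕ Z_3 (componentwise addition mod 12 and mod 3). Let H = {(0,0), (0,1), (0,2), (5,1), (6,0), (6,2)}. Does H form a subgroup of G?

(6,2) ∈ H but its inverse (6,1) ∉ H, so H is not a subgroup.

No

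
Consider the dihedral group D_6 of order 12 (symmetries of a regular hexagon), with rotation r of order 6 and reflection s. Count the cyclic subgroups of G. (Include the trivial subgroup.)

10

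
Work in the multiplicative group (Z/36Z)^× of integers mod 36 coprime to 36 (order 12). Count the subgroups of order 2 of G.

|G| = 12 and 2 | 12, so subgroups of order 2 are possible by Lagrange.
The subgroups of order 2 are: {1, 17}; {1, 19}; {1, 35}.
So G has 3 subgroups of order 2.

3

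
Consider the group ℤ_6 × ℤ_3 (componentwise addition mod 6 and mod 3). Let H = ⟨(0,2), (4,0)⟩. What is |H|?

|⟨(0,2)⟩| = 3 and |⟨(4,0)⟩| = 3, so |H| is a multiple of lcm(3, 3) = 3 and divides |G| = 18.
Closing under the operation: H = {(0,0), (0,1), (0,2), (2,0), (2,1), (2,2), (4,0), (4,1), (4,2)}, so |H| = 9.

9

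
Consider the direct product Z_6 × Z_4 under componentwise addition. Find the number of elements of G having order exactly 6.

6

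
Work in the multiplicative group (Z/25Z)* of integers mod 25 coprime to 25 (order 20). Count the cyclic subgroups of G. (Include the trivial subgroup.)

6

Group the elements of G by the cyclic subgroup they generate; each cyclic subgroup of order d accounts for φ(d) elements.
Cyclic subgroups by order — order 1: 1; order 2: 1; order 4: 1; order 5: 1; order 10: 1; order 20: 1.
Total: 6.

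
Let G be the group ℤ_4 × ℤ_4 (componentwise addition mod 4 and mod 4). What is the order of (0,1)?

4

The order of (0,1) in Z_4 × Z_4 is lcm(ord(0) in Z_4, ord(1) in Z_4).
ord(0) = 1 and ord(1) = 4, so |⟨(0,1)⟩| = lcm(1, 4) = 4.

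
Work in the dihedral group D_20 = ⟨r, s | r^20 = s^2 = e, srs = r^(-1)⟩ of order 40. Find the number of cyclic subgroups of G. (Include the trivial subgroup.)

Each element a generates a cyclic subgroup ⟨a⟩; distinct elements may generate the same one (a cyclic group of order d has φ(d) generators).
Cyclic subgroups by order — order 1: 1; order 2: 21; order 4: 1; order 5: 1; order 10: 1; order 20: 1.
Total: 26.

26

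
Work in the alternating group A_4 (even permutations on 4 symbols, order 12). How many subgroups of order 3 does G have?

|G| = 12 and 3 | 12, so subgroups of order 3 are possible by Lagrange.
The subgroups of order 3 are: {e, (1 2 3), (1 3 2)}; {e, (1 2 4), (1 4 2)}; {e, (1 3 4), (1 4 3)}; {e, (2 3 4), (2 4 3)}.
So G has 4 subgroups of order 3.

4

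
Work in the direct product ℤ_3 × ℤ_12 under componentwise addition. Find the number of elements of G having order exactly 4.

An element (a,b) has order lcm(ord(a), ord(b)); count pairs with lcm equal to 4.
Enumerating gives 2 such elements.

2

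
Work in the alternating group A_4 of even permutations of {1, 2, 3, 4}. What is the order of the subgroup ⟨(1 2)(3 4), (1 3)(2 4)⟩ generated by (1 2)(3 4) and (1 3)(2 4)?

4

|⟨(1 2)(3 4)⟩| = 2 and |⟨(1 3)(2 4)⟩| = 2, so |H| is a multiple of lcm(2, 2) = 2 and divides |G| = 12.
Closing under the operation: H = {e, (1 2)(3 4), (1 3)(2 4), (1 4)(2 3)}, so |H| = 4.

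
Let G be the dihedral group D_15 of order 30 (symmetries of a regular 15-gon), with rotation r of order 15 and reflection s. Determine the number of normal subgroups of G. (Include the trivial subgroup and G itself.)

5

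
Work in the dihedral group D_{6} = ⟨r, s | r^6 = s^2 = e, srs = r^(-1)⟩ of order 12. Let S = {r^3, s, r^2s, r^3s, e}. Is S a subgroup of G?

|S| = 5 does not divide |G| = 12, so by Lagrange S is not a subgroup.

No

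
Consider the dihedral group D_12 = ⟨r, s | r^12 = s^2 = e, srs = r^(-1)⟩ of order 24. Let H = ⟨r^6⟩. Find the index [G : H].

|⟨r^6⟩| = 2 and |G| = 24.
By Lagrange, [G : H] = |G|/|H| = 24/2 = 12.

12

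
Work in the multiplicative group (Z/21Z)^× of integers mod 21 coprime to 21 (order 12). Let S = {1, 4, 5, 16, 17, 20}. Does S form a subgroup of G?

Yes

|S| = 6 divides |G| = 12, consistent with Lagrange.
S contains the identity, every element's inverse is in S, and S is closed under ·: it is a subgroup.
In fact S = ⟨17⟩.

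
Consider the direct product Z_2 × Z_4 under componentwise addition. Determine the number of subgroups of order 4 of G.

3

|G| = 8 and 4 | 8, so subgroups of order 4 are possible by Lagrange.
The subgroups of order 4 are: {(0,0), (0,1), (0,2), (0,3)}; {(0,0), (0,2), (1,0), (1,2)}; {(0,0), (0,2), (1,1), (1,3)}.
So G has 3 subgroups of order 4.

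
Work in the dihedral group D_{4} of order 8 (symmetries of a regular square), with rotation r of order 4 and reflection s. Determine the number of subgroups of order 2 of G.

5

|G| = 8 and 2 | 8, so subgroups of order 2 are possible by Lagrange.
The subgroups of order 2 are: {e, r^2}; {e, r^2s}; {e, r^3s}; {e, rs}; … (5 in all).
So G has 5 subgroups of order 2.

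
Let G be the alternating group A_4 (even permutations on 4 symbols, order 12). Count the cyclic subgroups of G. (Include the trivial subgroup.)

A cyclic subgroup of order d is generated by each of its φ(d) elements of order d, so the cyclic subgroups of order d number (#elements of order d)/φ(d).
Cyclic subgroups by order — order 1: 1; order 2: 3; order 3: 4.
Total: 8.

8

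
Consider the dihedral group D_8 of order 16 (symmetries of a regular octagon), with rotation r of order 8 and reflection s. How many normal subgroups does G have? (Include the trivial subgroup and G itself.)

7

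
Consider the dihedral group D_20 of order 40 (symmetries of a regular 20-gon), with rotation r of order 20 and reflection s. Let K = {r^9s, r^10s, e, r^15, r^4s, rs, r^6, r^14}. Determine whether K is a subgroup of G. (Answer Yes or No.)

r^15 ∈ K but its inverse r^5 ∉ K, so K is not a subgroup.

No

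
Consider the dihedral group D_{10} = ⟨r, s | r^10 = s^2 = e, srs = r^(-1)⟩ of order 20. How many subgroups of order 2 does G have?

|G| = 20 and 2 | 20, so subgroups of order 2 are possible by Lagrange.
The subgroups of order 2 are: {e, r^2s}; {e, r^3s}; {e, r^4s}; {e, r^5}; … (11 in all).
So G has 11 subgroups of order 2.

11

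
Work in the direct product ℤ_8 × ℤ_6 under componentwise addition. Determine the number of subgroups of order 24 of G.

|G| = 48 and 24 | 48, so subgroups of order 24 are possible by Lagrange.
The subgroups of order 24 are: {(0,0), (0,1), (0,2), (0,3), (0,4), (0,5), (2,0), (2,1), (2,2), (2,3), (2,4), (2,5), (4,0), (4,1), (4,2), (4,3), (4,4), (4,5), (6,0), (6,1), (6,2), (6,3), (6,4), (6,5)}; {(0,0), (0,2), (0,4), (1,0), (1,2), (1,4), (2,0), (2,2), (2,4), (3,0), (3,2), (3,4), (4,0), (4,2), (4,4), (5,0), (5,2), (5,4), (6,0), (6,2), (6,4), (7,0), (7,2), (7,4)}; {(0,0), (0,2), (0,4), (1,1), (1,3), (1,5), (2,0), (2,2), (2,4), (3,1), (3,3), (3,5), (4,0), (4,2), (4,4), (5,1), (5,3), (5,5), (6,0), (6,2), (6,4), (7,1), (7,3), (7,5)}.
So G has 3 subgroups of order 24.

3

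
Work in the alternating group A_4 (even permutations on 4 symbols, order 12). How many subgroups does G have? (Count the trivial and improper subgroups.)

|G| = 12, so by Lagrange every subgroup order divides 12. Divisors: 1, 2, 3, 4, 6, 12.
Subgroups by order — order 1: 1; order 2: 3; order 3: 4; order 4: 1; order 6: 0; order 12: 1.
Total: 1 + 3 + 4 + 1 + 0 + 1 = 10.

10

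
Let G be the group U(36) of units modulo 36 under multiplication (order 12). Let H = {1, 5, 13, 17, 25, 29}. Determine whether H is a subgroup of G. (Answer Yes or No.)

Yes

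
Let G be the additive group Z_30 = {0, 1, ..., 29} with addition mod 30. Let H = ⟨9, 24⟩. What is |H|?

10

|⟨9⟩| = 10 and |⟨24⟩| = 5, so |H| is a multiple of lcm(10, 5) = 10 and divides |G| = 30.
Closing under the operation: H = {0, 3, 6, 9, 12, 15, 18, 21, 24, 27}, so |H| = 10.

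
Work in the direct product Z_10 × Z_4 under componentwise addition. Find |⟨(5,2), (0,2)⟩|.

4

|⟨(5,2)⟩| = 2 and |⟨(0,2)⟩| = 2, so |H| is a multiple of lcm(2, 2) = 2 and divides |G| = 40.
Closing under the operation: H = {(0,0), (0,2), (5,0), (5,2)}, so |H| = 4.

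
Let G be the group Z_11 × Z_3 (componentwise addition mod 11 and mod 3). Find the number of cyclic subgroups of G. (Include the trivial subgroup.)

Group the elements of G by the cyclic subgroup they generate; each cyclic subgroup of order d accounts for φ(d) elements.
Cyclic subgroups by order — order 1: 1; order 3: 1; order 11: 1; order 33: 1.
Total: 4.

4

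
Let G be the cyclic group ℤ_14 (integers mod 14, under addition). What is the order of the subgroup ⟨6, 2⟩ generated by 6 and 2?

|⟨6⟩| = 7 and |⟨2⟩| = 7, so |H| is a multiple of lcm(7, 7) = 7 and divides |G| = 14.
Closing under the operation: H = {0, 2, 4, 6, 8, 10, 12}, so |H| = 7.

7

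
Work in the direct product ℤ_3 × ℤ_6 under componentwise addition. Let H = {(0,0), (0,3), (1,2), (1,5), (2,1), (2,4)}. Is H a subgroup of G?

Yes

|H| = 6 divides |G| = 18, consistent with Lagrange.
H contains the identity, every element's inverse is in H, and H is closed under +: it is a subgroup.
In fact H = ⟨(2,1)⟩.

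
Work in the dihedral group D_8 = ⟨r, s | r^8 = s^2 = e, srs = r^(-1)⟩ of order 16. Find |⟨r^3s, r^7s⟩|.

4

|⟨r^3s⟩| = 2 and |⟨r^7s⟩| = 2, so |H| is a multiple of lcm(2, 2) = 2 and divides |G| = 16.
Closing under the operation: H = {e, r^4, r^3s, r^7s}, so |H| = 4.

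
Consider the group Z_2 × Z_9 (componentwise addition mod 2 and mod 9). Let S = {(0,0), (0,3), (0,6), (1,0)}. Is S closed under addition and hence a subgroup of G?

|S| = 4 does not divide |G| = 18, so by Lagrange S is not a subgroup.

No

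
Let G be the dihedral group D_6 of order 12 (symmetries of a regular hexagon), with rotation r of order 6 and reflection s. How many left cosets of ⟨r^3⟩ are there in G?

6

|⟨r^3⟩| = 2 and |G| = 12.
By Lagrange, [G : H] = |G|/|H| = 12/2 = 6.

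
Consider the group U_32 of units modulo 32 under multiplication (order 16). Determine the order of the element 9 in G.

4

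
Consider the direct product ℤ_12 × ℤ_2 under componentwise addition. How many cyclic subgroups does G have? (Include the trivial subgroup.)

12

Group the elements of G by the cyclic subgroup they generate; each cyclic subgroup of order d accounts for φ(d) elements.
Cyclic subgroups by order — order 1: 1; order 2: 3; order 3: 1; order 4: 2; order 6: 3; order 12: 2.
Total: 12.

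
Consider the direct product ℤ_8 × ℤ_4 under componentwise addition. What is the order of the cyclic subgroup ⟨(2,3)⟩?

The order of (2,3) in Z_8 × Z_4 is lcm(ord(2) in Z_8, ord(3) in Z_4).
ord(2) = 4 and ord(3) = 4, so |⟨(2,3)⟩| = lcm(4, 4) = 4.

4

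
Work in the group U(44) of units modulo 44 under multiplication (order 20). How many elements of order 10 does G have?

12

Enumerating element orders in G gives 12 elements of order 10.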